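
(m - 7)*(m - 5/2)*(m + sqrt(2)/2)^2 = m^4 - 19*m^3/2 + sqrt(2)*m^3 - 19*sqrt(2)*m^2/2 + 18*m^2 - 19*m/4 + 35*sqrt(2)*m/2 + 35/4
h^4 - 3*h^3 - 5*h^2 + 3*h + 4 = (h - 4)*(h - 1)*(h + 1)^2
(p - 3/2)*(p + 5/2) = p^2 + p - 15/4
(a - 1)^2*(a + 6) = a^3 + 4*a^2 - 11*a + 6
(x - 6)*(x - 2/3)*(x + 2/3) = x^3 - 6*x^2 - 4*x/9 + 8/3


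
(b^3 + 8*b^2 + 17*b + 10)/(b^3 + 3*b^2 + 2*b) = (b + 5)/b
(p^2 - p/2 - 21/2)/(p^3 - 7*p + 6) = (p - 7/2)/(p^2 - 3*p + 2)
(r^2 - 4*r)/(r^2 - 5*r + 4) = r/(r - 1)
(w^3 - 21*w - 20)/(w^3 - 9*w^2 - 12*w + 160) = (w + 1)/(w - 8)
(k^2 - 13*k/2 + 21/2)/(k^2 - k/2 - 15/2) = (2*k - 7)/(2*k + 5)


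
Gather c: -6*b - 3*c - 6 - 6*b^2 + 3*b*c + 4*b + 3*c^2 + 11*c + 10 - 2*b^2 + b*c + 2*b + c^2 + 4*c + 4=-8*b^2 + 4*c^2 + c*(4*b + 12) + 8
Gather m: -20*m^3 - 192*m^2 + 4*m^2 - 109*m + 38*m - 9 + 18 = -20*m^3 - 188*m^2 - 71*m + 9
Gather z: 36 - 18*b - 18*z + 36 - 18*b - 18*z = -36*b - 36*z + 72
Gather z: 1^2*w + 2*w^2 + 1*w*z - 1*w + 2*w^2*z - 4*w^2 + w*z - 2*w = -2*w^2 - 2*w + z*(2*w^2 + 2*w)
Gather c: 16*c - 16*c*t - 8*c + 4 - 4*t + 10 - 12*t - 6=c*(8 - 16*t) - 16*t + 8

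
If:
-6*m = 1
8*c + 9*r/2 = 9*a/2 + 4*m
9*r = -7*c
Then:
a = 4/27 - 9*r/7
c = -9*r/7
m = -1/6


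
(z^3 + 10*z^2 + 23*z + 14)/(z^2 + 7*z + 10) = (z^2 + 8*z + 7)/(z + 5)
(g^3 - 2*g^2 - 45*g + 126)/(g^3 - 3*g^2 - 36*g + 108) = (g + 7)/(g + 6)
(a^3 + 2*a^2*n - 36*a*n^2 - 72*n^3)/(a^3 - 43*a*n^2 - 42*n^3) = (a^2 - 4*a*n - 12*n^2)/(a^2 - 6*a*n - 7*n^2)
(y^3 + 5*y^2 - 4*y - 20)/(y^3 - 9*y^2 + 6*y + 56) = (y^2 + 3*y - 10)/(y^2 - 11*y + 28)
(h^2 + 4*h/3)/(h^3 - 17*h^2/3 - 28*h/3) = 1/(h - 7)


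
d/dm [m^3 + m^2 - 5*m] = 3*m^2 + 2*m - 5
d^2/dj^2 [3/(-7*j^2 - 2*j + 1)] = 6*(49*j^2 + 14*j - 4*(7*j + 1)^2 - 7)/(7*j^2 + 2*j - 1)^3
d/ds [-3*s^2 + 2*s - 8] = 2 - 6*s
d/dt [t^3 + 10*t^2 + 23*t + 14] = 3*t^2 + 20*t + 23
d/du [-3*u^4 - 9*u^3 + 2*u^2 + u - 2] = -12*u^3 - 27*u^2 + 4*u + 1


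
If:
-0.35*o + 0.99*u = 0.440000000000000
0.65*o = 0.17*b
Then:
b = 10.8151260504202*u - 4.80672268907563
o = 2.82857142857143*u - 1.25714285714286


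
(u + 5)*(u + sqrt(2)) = u^2 + sqrt(2)*u + 5*u + 5*sqrt(2)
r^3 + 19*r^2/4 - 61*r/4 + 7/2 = (r - 2)*(r - 1/4)*(r + 7)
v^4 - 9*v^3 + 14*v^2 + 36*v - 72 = (v - 6)*(v - 3)*(v - 2)*(v + 2)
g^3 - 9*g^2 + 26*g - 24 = (g - 4)*(g - 3)*(g - 2)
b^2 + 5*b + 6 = (b + 2)*(b + 3)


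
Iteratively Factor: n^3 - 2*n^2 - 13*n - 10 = (n + 1)*(n^2 - 3*n - 10) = (n + 1)*(n + 2)*(n - 5)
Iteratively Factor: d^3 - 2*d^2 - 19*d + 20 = (d + 4)*(d^2 - 6*d + 5) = (d - 5)*(d + 4)*(d - 1)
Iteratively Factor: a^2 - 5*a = (a - 5)*(a)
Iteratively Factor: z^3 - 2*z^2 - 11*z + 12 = (z + 3)*(z^2 - 5*z + 4) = (z - 4)*(z + 3)*(z - 1)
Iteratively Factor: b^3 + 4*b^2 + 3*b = (b + 1)*(b^2 + 3*b) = b*(b + 1)*(b + 3)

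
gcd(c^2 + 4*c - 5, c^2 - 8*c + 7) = c - 1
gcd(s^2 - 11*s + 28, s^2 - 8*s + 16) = s - 4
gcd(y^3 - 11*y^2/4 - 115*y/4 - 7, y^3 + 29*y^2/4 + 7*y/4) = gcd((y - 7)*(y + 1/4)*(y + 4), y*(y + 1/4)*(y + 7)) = y + 1/4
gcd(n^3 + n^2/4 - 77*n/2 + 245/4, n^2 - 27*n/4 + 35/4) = n^2 - 27*n/4 + 35/4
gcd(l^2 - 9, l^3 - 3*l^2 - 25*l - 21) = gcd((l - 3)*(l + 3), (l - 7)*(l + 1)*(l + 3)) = l + 3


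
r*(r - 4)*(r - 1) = r^3 - 5*r^2 + 4*r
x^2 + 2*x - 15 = (x - 3)*(x + 5)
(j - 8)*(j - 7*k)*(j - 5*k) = j^3 - 12*j^2*k - 8*j^2 + 35*j*k^2 + 96*j*k - 280*k^2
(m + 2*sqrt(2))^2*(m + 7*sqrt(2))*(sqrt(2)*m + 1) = sqrt(2)*m^4 + 23*m^3 + 75*sqrt(2)*m^2 + 176*m + 56*sqrt(2)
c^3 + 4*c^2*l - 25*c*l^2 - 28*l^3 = (c - 4*l)*(c + l)*(c + 7*l)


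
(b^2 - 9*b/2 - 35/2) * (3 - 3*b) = -3*b^3 + 33*b^2/2 + 39*b - 105/2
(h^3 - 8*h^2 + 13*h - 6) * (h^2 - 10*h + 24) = h^5 - 18*h^4 + 117*h^3 - 328*h^2 + 372*h - 144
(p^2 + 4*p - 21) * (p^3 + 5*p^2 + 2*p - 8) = p^5 + 9*p^4 + p^3 - 105*p^2 - 74*p + 168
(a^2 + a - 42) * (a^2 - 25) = a^4 + a^3 - 67*a^2 - 25*a + 1050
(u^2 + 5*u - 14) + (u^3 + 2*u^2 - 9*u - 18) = u^3 + 3*u^2 - 4*u - 32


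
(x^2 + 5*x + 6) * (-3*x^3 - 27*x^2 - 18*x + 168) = -3*x^5 - 42*x^4 - 171*x^3 - 84*x^2 + 732*x + 1008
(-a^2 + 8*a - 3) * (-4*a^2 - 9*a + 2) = 4*a^4 - 23*a^3 - 62*a^2 + 43*a - 6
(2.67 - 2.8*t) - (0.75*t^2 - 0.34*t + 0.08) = -0.75*t^2 - 2.46*t + 2.59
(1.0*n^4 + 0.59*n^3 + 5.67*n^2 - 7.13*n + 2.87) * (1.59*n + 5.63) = 1.59*n^5 + 6.5681*n^4 + 12.337*n^3 + 20.5854*n^2 - 35.5786*n + 16.1581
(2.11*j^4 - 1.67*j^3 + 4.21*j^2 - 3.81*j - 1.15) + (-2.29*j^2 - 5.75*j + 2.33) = 2.11*j^4 - 1.67*j^3 + 1.92*j^2 - 9.56*j + 1.18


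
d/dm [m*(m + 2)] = 2*m + 2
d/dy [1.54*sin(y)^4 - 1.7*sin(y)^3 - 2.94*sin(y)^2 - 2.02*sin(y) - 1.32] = (6.16*sin(y)^3 - 5.1*sin(y)^2 - 5.88*sin(y) - 2.02)*cos(y)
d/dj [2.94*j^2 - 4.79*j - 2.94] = 5.88*j - 4.79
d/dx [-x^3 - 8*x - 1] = -3*x^2 - 8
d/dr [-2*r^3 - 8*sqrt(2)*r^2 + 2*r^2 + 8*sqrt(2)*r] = -6*r^2 - 16*sqrt(2)*r + 4*r + 8*sqrt(2)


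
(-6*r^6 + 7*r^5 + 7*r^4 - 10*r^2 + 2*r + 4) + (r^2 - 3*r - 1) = -6*r^6 + 7*r^5 + 7*r^4 - 9*r^2 - r + 3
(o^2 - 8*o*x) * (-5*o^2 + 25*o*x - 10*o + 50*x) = -5*o^4 + 65*o^3*x - 10*o^3 - 200*o^2*x^2 + 130*o^2*x - 400*o*x^2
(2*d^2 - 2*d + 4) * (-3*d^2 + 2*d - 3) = -6*d^4 + 10*d^3 - 22*d^2 + 14*d - 12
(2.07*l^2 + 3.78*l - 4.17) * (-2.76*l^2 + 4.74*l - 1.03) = -5.7132*l^4 - 0.620999999999999*l^3 + 27.2943*l^2 - 23.6592*l + 4.2951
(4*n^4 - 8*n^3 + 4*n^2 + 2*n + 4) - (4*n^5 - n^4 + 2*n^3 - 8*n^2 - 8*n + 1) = -4*n^5 + 5*n^4 - 10*n^3 + 12*n^2 + 10*n + 3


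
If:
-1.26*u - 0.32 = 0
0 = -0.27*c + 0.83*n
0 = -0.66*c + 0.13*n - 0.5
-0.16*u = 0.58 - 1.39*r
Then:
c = -0.81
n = -0.26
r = 0.39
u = -0.25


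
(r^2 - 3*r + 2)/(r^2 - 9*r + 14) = (r - 1)/(r - 7)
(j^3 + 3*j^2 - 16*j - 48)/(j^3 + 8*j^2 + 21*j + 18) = (j^2 - 16)/(j^2 + 5*j + 6)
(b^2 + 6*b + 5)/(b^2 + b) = (b + 5)/b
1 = 1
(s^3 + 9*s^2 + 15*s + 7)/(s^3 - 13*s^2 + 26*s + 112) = (s^3 + 9*s^2 + 15*s + 7)/(s^3 - 13*s^2 + 26*s + 112)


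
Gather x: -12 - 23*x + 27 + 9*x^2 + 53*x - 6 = 9*x^2 + 30*x + 9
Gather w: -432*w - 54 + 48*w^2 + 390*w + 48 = 48*w^2 - 42*w - 6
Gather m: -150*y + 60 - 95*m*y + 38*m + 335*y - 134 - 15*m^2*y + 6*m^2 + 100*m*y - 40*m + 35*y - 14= m^2*(6 - 15*y) + m*(5*y - 2) + 220*y - 88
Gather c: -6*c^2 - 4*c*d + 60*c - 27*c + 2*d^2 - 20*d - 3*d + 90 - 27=-6*c^2 + c*(33 - 4*d) + 2*d^2 - 23*d + 63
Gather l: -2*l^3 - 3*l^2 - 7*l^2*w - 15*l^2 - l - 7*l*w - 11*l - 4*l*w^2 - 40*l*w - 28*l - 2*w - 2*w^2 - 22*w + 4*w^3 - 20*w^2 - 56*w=-2*l^3 + l^2*(-7*w - 18) + l*(-4*w^2 - 47*w - 40) + 4*w^3 - 22*w^2 - 80*w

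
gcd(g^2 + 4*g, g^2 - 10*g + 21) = 1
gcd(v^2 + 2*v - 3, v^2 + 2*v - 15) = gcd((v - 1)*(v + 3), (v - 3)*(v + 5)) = 1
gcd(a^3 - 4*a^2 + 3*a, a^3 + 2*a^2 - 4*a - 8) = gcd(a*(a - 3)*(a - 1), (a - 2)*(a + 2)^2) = 1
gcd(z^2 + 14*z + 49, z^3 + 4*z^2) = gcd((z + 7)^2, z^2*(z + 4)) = 1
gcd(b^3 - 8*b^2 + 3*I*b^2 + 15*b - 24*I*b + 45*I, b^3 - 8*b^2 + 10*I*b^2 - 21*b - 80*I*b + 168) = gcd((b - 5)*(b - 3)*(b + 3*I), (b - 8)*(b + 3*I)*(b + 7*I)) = b + 3*I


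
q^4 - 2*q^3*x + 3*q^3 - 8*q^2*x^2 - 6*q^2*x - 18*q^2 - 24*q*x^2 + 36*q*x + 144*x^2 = (q - 3)*(q + 6)*(q - 4*x)*(q + 2*x)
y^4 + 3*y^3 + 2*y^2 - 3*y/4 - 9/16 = (y - 1/2)*(y + 1/2)*(y + 3/2)^2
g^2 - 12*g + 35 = (g - 7)*(g - 5)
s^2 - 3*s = s*(s - 3)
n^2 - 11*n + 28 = (n - 7)*(n - 4)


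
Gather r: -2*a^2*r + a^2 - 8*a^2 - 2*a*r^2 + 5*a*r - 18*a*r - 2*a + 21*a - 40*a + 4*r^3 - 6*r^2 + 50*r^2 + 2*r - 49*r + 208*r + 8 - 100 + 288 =-7*a^2 - 21*a + 4*r^3 + r^2*(44 - 2*a) + r*(-2*a^2 - 13*a + 161) + 196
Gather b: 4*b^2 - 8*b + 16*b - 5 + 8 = 4*b^2 + 8*b + 3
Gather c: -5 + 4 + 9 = 8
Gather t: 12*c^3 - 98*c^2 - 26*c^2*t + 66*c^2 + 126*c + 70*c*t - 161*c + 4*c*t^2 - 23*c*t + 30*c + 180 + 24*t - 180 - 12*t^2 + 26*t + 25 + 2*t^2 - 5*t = 12*c^3 - 32*c^2 - 5*c + t^2*(4*c - 10) + t*(-26*c^2 + 47*c + 45) + 25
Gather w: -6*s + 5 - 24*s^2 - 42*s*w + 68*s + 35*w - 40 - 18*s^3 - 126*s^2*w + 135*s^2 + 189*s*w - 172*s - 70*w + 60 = -18*s^3 + 111*s^2 - 110*s + w*(-126*s^2 + 147*s - 35) + 25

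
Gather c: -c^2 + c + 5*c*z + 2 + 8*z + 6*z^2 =-c^2 + c*(5*z + 1) + 6*z^2 + 8*z + 2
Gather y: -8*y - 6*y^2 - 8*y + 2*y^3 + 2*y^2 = 2*y^3 - 4*y^2 - 16*y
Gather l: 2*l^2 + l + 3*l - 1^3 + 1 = 2*l^2 + 4*l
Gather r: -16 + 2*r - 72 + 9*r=11*r - 88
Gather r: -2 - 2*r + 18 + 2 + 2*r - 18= 0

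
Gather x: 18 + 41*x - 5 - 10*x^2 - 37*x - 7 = -10*x^2 + 4*x + 6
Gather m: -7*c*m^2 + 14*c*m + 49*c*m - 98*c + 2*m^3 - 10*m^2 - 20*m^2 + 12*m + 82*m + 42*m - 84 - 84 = -98*c + 2*m^3 + m^2*(-7*c - 30) + m*(63*c + 136) - 168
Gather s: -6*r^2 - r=-6*r^2 - r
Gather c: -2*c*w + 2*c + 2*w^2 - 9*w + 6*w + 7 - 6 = c*(2 - 2*w) + 2*w^2 - 3*w + 1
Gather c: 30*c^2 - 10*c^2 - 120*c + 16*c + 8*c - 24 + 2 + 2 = 20*c^2 - 96*c - 20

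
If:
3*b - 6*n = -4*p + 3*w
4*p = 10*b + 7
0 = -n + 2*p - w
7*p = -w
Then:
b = -203/278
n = -189/278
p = -21/278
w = 147/278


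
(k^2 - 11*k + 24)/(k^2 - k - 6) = (k - 8)/(k + 2)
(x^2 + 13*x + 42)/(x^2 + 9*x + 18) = (x + 7)/(x + 3)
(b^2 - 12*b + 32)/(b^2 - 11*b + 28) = (b - 8)/(b - 7)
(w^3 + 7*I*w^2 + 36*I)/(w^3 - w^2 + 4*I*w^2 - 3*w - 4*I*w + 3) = (w^2 + 4*I*w + 12)/(w^2 + w*(-1 + I) - I)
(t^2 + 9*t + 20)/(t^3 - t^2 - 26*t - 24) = (t + 5)/(t^2 - 5*t - 6)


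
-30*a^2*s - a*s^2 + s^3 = s*(-6*a + s)*(5*a + s)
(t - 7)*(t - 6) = t^2 - 13*t + 42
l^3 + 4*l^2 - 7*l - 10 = (l - 2)*(l + 1)*(l + 5)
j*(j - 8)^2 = j^3 - 16*j^2 + 64*j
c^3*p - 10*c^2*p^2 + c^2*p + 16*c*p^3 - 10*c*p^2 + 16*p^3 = (c - 8*p)*(c - 2*p)*(c*p + p)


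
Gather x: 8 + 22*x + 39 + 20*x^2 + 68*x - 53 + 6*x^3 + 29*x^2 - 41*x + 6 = 6*x^3 + 49*x^2 + 49*x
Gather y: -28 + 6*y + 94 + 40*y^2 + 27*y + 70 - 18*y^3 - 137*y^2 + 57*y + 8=-18*y^3 - 97*y^2 + 90*y + 144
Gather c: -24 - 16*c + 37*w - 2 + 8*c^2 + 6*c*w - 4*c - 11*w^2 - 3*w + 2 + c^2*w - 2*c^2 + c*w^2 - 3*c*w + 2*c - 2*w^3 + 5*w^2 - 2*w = c^2*(w + 6) + c*(w^2 + 3*w - 18) - 2*w^3 - 6*w^2 + 32*w - 24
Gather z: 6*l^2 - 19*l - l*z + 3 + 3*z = 6*l^2 - 19*l + z*(3 - l) + 3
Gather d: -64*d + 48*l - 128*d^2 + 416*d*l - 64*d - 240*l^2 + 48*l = -128*d^2 + d*(416*l - 128) - 240*l^2 + 96*l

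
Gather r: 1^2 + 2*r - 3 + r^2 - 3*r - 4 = r^2 - r - 6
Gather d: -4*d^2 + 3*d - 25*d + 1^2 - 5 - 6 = -4*d^2 - 22*d - 10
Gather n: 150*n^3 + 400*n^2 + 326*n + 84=150*n^3 + 400*n^2 + 326*n + 84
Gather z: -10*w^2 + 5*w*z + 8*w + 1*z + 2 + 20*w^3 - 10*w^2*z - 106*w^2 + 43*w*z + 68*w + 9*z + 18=20*w^3 - 116*w^2 + 76*w + z*(-10*w^2 + 48*w + 10) + 20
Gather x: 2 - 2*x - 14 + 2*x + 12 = 0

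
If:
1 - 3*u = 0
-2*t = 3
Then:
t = -3/2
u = 1/3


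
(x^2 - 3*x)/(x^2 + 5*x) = (x - 3)/(x + 5)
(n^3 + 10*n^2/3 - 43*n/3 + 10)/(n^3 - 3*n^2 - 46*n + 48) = (n - 5/3)/(n - 8)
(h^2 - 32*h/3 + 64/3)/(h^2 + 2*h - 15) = (3*h^2 - 32*h + 64)/(3*(h^2 + 2*h - 15))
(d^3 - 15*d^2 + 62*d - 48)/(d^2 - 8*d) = d - 7 + 6/d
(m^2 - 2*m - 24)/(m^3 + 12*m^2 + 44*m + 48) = (m - 6)/(m^2 + 8*m + 12)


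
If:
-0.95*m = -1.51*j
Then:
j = 0.629139072847682*m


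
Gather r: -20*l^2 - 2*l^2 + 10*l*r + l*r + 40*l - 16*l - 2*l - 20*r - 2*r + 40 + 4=-22*l^2 + 22*l + r*(11*l - 22) + 44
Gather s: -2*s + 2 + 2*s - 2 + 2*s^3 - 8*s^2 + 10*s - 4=2*s^3 - 8*s^2 + 10*s - 4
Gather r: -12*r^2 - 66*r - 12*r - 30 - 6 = -12*r^2 - 78*r - 36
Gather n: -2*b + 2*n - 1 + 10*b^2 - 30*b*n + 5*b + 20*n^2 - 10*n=10*b^2 + 3*b + 20*n^2 + n*(-30*b - 8) - 1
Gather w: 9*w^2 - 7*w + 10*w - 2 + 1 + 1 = 9*w^2 + 3*w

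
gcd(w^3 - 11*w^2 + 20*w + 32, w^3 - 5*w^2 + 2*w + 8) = w^2 - 3*w - 4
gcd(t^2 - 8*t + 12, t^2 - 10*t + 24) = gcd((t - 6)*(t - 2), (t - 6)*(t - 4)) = t - 6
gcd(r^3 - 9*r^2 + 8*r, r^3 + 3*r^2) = r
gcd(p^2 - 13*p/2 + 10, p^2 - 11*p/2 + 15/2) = p - 5/2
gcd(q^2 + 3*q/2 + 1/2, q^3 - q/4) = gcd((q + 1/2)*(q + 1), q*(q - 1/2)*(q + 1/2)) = q + 1/2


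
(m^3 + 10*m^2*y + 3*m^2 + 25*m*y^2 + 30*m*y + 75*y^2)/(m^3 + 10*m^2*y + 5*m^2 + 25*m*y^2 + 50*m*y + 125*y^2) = (m + 3)/(m + 5)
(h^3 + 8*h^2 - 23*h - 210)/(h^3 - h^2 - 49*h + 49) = (h^2 + h - 30)/(h^2 - 8*h + 7)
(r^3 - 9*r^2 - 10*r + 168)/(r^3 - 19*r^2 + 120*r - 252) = (r + 4)/(r - 6)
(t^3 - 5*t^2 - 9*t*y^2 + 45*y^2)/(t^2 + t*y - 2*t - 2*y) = (t^3 - 5*t^2 - 9*t*y^2 + 45*y^2)/(t^2 + t*y - 2*t - 2*y)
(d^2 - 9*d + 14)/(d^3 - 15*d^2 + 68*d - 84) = 1/(d - 6)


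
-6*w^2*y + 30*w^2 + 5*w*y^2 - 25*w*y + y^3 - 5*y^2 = (-w + y)*(6*w + y)*(y - 5)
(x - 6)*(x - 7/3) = x^2 - 25*x/3 + 14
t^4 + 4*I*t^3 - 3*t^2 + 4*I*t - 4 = (t - I)*(t + I)*(t + 2*I)^2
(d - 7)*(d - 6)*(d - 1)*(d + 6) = d^4 - 8*d^3 - 29*d^2 + 288*d - 252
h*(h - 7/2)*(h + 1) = h^3 - 5*h^2/2 - 7*h/2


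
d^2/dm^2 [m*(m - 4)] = 2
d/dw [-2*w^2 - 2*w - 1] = -4*w - 2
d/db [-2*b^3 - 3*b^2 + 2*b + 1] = -6*b^2 - 6*b + 2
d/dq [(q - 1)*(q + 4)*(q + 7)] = 3*q^2 + 20*q + 17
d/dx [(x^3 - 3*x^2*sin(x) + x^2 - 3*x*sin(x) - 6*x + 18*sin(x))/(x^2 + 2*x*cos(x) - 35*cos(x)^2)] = ((x^2 + 2*x*cos(x) - 35*cos(x)^2)*(-3*x^2*cos(x) + 3*x^2 - 6*x*sin(x) - 3*x*cos(x) + 2*x - 3*sin(x) + 18*cos(x) - 6) - 2*(-x*sin(x) + x + 35*sin(2*x)/2 + cos(x))*(x^3 - 3*x^2*sin(x) + x^2 - 3*x*sin(x) - 6*x + 18*sin(x)))/((x - 5*cos(x))^2*(x + 7*cos(x))^2)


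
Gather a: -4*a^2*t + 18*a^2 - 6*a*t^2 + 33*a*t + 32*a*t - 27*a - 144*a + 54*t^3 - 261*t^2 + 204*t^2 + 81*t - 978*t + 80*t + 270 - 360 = a^2*(18 - 4*t) + a*(-6*t^2 + 65*t - 171) + 54*t^3 - 57*t^2 - 817*t - 90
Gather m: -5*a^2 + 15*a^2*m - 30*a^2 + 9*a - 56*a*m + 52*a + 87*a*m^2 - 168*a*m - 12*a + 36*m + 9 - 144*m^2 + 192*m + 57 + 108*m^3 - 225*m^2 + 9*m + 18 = -35*a^2 + 49*a + 108*m^3 + m^2*(87*a - 369) + m*(15*a^2 - 224*a + 237) + 84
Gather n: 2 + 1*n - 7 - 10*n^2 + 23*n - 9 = -10*n^2 + 24*n - 14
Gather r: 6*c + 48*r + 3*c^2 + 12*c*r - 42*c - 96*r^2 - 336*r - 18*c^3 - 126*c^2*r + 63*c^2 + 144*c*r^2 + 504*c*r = -18*c^3 + 66*c^2 - 36*c + r^2*(144*c - 96) + r*(-126*c^2 + 516*c - 288)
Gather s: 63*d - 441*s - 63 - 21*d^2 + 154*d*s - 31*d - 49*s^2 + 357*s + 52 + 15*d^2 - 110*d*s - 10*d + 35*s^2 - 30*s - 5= -6*d^2 + 22*d - 14*s^2 + s*(44*d - 114) - 16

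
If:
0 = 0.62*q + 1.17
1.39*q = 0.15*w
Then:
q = -1.89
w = -17.49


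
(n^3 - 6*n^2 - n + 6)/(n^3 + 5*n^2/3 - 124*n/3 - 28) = 3*(n^2 - 1)/(3*n^2 + 23*n + 14)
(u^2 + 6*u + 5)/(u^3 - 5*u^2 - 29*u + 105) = (u + 1)/(u^2 - 10*u + 21)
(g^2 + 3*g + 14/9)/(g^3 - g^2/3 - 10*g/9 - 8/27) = 3*(3*g + 7)/(9*g^2 - 9*g - 4)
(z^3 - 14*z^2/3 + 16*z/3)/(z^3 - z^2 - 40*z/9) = 3*(z - 2)/(3*z + 5)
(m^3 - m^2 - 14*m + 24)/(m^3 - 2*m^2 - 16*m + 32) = (m - 3)/(m - 4)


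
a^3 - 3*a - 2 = (a - 2)*(a + 1)^2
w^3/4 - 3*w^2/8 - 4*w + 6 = (w/4 + 1)*(w - 4)*(w - 3/2)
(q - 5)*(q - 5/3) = q^2 - 20*q/3 + 25/3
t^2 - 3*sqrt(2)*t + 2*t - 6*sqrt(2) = (t + 2)*(t - 3*sqrt(2))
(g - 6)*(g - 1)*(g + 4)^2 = g^4 + g^3 - 34*g^2 - 64*g + 96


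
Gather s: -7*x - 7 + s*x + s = s*(x + 1) - 7*x - 7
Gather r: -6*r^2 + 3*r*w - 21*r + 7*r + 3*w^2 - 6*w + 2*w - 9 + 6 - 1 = -6*r^2 + r*(3*w - 14) + 3*w^2 - 4*w - 4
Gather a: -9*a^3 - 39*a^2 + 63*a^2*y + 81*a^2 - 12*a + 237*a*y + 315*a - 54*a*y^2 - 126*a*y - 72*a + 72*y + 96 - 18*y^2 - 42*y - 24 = -9*a^3 + a^2*(63*y + 42) + a*(-54*y^2 + 111*y + 231) - 18*y^2 + 30*y + 72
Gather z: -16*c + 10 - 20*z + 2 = -16*c - 20*z + 12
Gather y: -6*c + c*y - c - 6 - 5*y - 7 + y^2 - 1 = -7*c + y^2 + y*(c - 5) - 14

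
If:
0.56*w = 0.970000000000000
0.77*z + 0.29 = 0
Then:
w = 1.73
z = -0.38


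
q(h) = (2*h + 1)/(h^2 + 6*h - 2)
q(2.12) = 0.34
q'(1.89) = -0.13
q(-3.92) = 0.67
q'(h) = (-2*h - 6)*(2*h + 1)/(h^2 + 6*h - 2)^2 + 2/(h^2 + 6*h - 2) = 2*(h^2 + 6*h - (h + 3)*(2*h + 1) - 2)/(h^2 + 6*h - 2)^2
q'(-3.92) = -0.32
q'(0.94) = -0.67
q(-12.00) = -0.33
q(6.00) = 0.19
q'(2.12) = -0.10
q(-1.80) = 0.27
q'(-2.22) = -0.14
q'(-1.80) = -0.14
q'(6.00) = -0.02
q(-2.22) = 0.33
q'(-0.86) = -0.24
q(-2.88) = 0.43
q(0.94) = 0.64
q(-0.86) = 0.11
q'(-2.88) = -0.17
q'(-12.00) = -0.06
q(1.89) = 0.37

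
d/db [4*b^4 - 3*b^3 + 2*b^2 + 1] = b*(16*b^2 - 9*b + 4)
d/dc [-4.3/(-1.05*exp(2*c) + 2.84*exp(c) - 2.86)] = (12.212 - 9.03*exp(c))*exp(c)/(1.05*exp(2*c) - 2.84*exp(c) + 2.86)^2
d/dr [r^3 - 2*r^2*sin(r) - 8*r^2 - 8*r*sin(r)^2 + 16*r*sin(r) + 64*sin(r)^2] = -2*r^2*cos(r) + 3*r^2 - 4*r*sin(r) - 8*r*sin(2*r) + 16*r*cos(r) - 16*r - 8*sin(r)^2 + 16*sin(r) + 64*sin(2*r)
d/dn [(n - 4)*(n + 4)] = 2*n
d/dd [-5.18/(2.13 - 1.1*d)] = -5.698/(1.1*d - 2.13)^2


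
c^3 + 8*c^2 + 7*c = c*(c + 1)*(c + 7)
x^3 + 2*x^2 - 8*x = x*(x - 2)*(x + 4)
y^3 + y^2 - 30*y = y*(y - 5)*(y + 6)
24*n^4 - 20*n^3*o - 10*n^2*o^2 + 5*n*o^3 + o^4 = (-2*n + o)*(-n + o)*(2*n + o)*(6*n + o)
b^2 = b^2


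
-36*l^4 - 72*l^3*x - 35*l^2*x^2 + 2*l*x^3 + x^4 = (-6*l + x)*(l + x)^2*(6*l + x)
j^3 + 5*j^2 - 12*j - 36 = (j - 3)*(j + 2)*(j + 6)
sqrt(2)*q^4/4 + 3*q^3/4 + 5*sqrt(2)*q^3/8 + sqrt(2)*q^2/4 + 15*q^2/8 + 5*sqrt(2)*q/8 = q*(q/2 + sqrt(2)/2)*(q + 5/2)*(sqrt(2)*q/2 + 1/2)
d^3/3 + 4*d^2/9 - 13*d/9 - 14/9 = (d/3 + 1/3)*(d - 2)*(d + 7/3)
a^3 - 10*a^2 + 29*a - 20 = (a - 5)*(a - 4)*(a - 1)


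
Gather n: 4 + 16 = 20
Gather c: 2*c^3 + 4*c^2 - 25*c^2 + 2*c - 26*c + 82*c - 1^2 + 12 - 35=2*c^3 - 21*c^2 + 58*c - 24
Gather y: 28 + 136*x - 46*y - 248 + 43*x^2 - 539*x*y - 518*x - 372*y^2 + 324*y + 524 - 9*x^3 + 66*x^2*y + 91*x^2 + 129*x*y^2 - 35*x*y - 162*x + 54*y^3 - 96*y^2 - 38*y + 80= -9*x^3 + 134*x^2 - 544*x + 54*y^3 + y^2*(129*x - 468) + y*(66*x^2 - 574*x + 240) + 384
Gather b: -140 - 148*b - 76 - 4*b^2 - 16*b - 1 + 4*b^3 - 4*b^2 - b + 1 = 4*b^3 - 8*b^2 - 165*b - 216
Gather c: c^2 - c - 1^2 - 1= c^2 - c - 2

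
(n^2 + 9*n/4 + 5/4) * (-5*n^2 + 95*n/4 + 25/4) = -5*n^4 + 25*n^3/2 + 855*n^2/16 + 175*n/4 + 125/16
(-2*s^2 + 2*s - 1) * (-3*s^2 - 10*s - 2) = 6*s^4 + 14*s^3 - 13*s^2 + 6*s + 2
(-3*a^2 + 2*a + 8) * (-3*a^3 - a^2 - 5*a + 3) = 9*a^5 - 3*a^4 - 11*a^3 - 27*a^2 - 34*a + 24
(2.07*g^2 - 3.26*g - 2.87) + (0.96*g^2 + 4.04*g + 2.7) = 3.03*g^2 + 0.78*g - 0.17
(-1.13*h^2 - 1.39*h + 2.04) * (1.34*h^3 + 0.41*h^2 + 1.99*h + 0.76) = -1.5142*h^5 - 2.3259*h^4 - 0.0849999999999999*h^3 - 2.7885*h^2 + 3.0032*h + 1.5504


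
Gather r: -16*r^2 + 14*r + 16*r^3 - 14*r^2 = 16*r^3 - 30*r^2 + 14*r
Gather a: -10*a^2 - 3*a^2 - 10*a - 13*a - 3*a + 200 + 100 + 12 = -13*a^2 - 26*a + 312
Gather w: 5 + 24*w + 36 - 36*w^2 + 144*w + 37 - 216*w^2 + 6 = -252*w^2 + 168*w + 84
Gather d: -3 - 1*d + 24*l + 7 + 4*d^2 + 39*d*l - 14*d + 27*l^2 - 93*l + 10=4*d^2 + d*(39*l - 15) + 27*l^2 - 69*l + 14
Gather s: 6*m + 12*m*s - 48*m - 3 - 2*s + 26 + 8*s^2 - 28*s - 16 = -42*m + 8*s^2 + s*(12*m - 30) + 7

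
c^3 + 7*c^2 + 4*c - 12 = (c - 1)*(c + 2)*(c + 6)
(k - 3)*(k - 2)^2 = k^3 - 7*k^2 + 16*k - 12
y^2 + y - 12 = (y - 3)*(y + 4)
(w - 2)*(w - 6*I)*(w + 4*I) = w^3 - 2*w^2 - 2*I*w^2 + 24*w + 4*I*w - 48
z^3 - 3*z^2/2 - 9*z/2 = z*(z - 3)*(z + 3/2)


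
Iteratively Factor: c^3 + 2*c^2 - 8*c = (c)*(c^2 + 2*c - 8) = c*(c + 4)*(c - 2)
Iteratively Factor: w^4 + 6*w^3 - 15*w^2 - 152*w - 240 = (w - 5)*(w^3 + 11*w^2 + 40*w + 48) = (w - 5)*(w + 4)*(w^2 + 7*w + 12) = (w - 5)*(w + 3)*(w + 4)*(w + 4)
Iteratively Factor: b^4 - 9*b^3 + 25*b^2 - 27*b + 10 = (b - 2)*(b^3 - 7*b^2 + 11*b - 5) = (b - 2)*(b - 1)*(b^2 - 6*b + 5) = (b - 2)*(b - 1)^2*(b - 5)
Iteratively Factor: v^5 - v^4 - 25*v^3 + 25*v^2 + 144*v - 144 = (v + 3)*(v^4 - 4*v^3 - 13*v^2 + 64*v - 48) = (v - 3)*(v + 3)*(v^3 - v^2 - 16*v + 16) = (v - 3)*(v + 3)*(v + 4)*(v^2 - 5*v + 4) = (v - 3)*(v - 1)*(v + 3)*(v + 4)*(v - 4)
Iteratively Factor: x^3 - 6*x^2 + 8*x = (x - 2)*(x^2 - 4*x) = x*(x - 2)*(x - 4)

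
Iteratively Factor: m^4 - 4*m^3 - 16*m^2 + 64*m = (m + 4)*(m^3 - 8*m^2 + 16*m) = m*(m + 4)*(m^2 - 8*m + 16) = m*(m - 4)*(m + 4)*(m - 4)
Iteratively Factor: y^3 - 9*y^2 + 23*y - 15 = (y - 5)*(y^2 - 4*y + 3) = (y - 5)*(y - 3)*(y - 1)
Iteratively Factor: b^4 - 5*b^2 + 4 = (b + 2)*(b^3 - 2*b^2 - b + 2) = (b + 1)*(b + 2)*(b^2 - 3*b + 2) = (b - 2)*(b + 1)*(b + 2)*(b - 1)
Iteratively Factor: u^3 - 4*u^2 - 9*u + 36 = (u - 4)*(u^2 - 9) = (u - 4)*(u + 3)*(u - 3)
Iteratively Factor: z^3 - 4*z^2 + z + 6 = (z - 2)*(z^2 - 2*z - 3) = (z - 3)*(z - 2)*(z + 1)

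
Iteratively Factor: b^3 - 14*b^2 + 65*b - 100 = (b - 5)*(b^2 - 9*b + 20) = (b - 5)^2*(b - 4)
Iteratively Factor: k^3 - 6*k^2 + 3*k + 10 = (k - 5)*(k^2 - k - 2) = (k - 5)*(k + 1)*(k - 2)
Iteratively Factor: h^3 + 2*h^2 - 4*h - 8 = (h + 2)*(h^2 - 4) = (h - 2)*(h + 2)*(h + 2)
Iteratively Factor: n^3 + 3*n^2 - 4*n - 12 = (n - 2)*(n^2 + 5*n + 6) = (n - 2)*(n + 3)*(n + 2)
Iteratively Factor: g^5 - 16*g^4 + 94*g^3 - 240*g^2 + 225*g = (g - 5)*(g^4 - 11*g^3 + 39*g^2 - 45*g) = (g - 5)^2*(g^3 - 6*g^2 + 9*g) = (g - 5)^2*(g - 3)*(g^2 - 3*g) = (g - 5)^2*(g - 3)^2*(g)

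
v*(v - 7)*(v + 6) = v^3 - v^2 - 42*v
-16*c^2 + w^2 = (-4*c + w)*(4*c + w)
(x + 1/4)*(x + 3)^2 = x^3 + 25*x^2/4 + 21*x/2 + 9/4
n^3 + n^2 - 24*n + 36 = (n - 3)*(n - 2)*(n + 6)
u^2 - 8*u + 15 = (u - 5)*(u - 3)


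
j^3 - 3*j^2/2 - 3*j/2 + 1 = (j - 2)*(j - 1/2)*(j + 1)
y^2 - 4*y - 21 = (y - 7)*(y + 3)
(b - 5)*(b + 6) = b^2 + b - 30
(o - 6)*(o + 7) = o^2 + o - 42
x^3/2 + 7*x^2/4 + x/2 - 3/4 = (x/2 + 1/2)*(x - 1/2)*(x + 3)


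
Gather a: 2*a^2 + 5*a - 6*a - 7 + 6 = 2*a^2 - a - 1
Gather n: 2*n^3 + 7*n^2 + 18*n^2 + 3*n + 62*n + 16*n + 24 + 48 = 2*n^3 + 25*n^2 + 81*n + 72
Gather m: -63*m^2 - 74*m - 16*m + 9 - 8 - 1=-63*m^2 - 90*m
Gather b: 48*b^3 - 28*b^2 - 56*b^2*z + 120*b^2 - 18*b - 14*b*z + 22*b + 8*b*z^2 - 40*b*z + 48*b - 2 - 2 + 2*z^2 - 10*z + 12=48*b^3 + b^2*(92 - 56*z) + b*(8*z^2 - 54*z + 52) + 2*z^2 - 10*z + 8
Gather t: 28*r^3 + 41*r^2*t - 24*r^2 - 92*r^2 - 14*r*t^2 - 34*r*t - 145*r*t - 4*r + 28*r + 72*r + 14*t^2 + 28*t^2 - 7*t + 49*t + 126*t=28*r^3 - 116*r^2 + 96*r + t^2*(42 - 14*r) + t*(41*r^2 - 179*r + 168)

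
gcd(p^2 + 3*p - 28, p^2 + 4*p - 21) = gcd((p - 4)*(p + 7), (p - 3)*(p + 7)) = p + 7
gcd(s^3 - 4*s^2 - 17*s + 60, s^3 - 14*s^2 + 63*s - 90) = s^2 - 8*s + 15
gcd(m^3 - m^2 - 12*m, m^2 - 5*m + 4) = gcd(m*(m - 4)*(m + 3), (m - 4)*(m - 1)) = m - 4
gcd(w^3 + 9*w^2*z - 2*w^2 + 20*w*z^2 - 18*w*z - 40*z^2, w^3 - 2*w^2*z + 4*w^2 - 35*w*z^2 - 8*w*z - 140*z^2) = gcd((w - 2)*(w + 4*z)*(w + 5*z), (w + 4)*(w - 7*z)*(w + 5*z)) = w + 5*z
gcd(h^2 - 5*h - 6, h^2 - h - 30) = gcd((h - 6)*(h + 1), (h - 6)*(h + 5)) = h - 6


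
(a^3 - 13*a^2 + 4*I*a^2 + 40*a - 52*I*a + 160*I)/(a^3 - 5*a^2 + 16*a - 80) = (a - 8)/(a - 4*I)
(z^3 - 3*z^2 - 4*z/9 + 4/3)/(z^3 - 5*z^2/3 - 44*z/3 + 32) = (9*z^2 - 4)/(3*(3*z^2 + 4*z - 32))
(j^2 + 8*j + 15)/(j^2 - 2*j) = (j^2 + 8*j + 15)/(j*(j - 2))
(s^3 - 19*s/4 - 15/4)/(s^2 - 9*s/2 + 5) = (2*s^2 + 5*s + 3)/(2*(s - 2))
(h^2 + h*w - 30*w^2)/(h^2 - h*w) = (h^2 + h*w - 30*w^2)/(h*(h - w))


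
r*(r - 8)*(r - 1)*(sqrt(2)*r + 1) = sqrt(2)*r^4 - 9*sqrt(2)*r^3 + r^3 - 9*r^2 + 8*sqrt(2)*r^2 + 8*r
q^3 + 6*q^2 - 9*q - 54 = (q - 3)*(q + 3)*(q + 6)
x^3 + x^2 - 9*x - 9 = (x - 3)*(x + 1)*(x + 3)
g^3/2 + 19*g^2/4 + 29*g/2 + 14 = (g/2 + 1)*(g + 7/2)*(g + 4)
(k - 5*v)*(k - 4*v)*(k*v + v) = k^3*v - 9*k^2*v^2 + k^2*v + 20*k*v^3 - 9*k*v^2 + 20*v^3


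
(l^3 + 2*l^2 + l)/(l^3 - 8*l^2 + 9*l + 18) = l*(l + 1)/(l^2 - 9*l + 18)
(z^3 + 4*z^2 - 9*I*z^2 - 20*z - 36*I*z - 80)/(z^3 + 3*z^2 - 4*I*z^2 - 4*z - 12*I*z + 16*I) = (z - 5*I)/(z - 1)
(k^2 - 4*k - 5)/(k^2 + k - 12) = (k^2 - 4*k - 5)/(k^2 + k - 12)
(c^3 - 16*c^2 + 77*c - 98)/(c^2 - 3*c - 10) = (-c^3 + 16*c^2 - 77*c + 98)/(-c^2 + 3*c + 10)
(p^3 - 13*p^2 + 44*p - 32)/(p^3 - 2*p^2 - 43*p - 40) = (p^2 - 5*p + 4)/(p^2 + 6*p + 5)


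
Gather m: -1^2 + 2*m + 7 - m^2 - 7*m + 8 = -m^2 - 5*m + 14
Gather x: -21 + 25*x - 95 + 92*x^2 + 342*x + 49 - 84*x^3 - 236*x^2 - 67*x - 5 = -84*x^3 - 144*x^2 + 300*x - 72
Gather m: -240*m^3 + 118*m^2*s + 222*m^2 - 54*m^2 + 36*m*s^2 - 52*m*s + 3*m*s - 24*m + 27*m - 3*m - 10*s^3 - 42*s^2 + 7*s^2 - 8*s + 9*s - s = -240*m^3 + m^2*(118*s + 168) + m*(36*s^2 - 49*s) - 10*s^3 - 35*s^2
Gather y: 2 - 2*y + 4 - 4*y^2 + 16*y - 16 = -4*y^2 + 14*y - 10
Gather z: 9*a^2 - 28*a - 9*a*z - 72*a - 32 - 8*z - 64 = 9*a^2 - 100*a + z*(-9*a - 8) - 96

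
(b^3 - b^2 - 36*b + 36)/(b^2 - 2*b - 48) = (b^2 - 7*b + 6)/(b - 8)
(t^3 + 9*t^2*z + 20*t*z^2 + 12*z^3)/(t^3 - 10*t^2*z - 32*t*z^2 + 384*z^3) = (t^2 + 3*t*z + 2*z^2)/(t^2 - 16*t*z + 64*z^2)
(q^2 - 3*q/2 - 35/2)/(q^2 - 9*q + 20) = (q + 7/2)/(q - 4)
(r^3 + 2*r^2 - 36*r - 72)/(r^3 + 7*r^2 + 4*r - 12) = (r - 6)/(r - 1)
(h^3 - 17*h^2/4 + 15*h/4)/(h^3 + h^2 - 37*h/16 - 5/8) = 4*h*(h - 3)/(4*h^2 + 9*h + 2)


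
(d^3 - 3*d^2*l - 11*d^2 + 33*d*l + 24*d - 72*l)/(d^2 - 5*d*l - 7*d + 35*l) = (d^3 - 3*d^2*l - 11*d^2 + 33*d*l + 24*d - 72*l)/(d^2 - 5*d*l - 7*d + 35*l)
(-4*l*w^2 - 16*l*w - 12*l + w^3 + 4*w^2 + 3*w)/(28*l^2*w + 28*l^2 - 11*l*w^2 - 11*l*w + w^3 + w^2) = (w + 3)/(-7*l + w)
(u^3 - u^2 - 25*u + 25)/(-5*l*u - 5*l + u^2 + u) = (-u^3 + u^2 + 25*u - 25)/(5*l*u + 5*l - u^2 - u)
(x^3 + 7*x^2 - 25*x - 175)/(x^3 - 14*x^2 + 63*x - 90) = (x^2 + 12*x + 35)/(x^2 - 9*x + 18)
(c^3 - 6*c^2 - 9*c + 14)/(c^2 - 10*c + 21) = (c^2 + c - 2)/(c - 3)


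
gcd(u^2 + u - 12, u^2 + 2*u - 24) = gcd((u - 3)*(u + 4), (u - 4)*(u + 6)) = 1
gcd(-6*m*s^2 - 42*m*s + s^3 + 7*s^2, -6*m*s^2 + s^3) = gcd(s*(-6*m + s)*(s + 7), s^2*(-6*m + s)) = -6*m*s + s^2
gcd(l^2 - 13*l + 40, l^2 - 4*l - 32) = l - 8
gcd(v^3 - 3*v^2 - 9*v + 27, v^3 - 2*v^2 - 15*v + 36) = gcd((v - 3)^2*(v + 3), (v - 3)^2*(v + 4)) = v^2 - 6*v + 9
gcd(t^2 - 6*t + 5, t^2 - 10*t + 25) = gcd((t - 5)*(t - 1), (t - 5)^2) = t - 5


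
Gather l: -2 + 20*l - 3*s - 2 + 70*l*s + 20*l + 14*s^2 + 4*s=l*(70*s + 40) + 14*s^2 + s - 4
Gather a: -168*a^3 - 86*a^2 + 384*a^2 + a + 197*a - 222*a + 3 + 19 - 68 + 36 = -168*a^3 + 298*a^2 - 24*a - 10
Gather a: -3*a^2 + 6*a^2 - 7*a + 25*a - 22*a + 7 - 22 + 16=3*a^2 - 4*a + 1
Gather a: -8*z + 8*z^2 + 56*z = 8*z^2 + 48*z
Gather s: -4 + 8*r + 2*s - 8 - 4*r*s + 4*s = 8*r + s*(6 - 4*r) - 12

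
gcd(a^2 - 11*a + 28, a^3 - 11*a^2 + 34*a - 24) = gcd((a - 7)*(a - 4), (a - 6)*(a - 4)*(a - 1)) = a - 4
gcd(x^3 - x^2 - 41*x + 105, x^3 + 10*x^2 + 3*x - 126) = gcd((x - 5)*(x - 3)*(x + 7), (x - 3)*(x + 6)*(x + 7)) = x^2 + 4*x - 21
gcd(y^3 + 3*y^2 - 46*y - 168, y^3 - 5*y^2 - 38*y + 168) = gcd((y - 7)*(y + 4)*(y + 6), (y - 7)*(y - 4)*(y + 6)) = y^2 - y - 42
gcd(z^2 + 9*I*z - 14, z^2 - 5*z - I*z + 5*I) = 1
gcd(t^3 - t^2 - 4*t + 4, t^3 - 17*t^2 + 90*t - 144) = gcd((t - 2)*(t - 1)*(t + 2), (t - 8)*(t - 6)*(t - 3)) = 1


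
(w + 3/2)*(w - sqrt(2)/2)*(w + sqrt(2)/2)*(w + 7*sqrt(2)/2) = w^4 + 3*w^3/2 + 7*sqrt(2)*w^3/2 - w^2/2 + 21*sqrt(2)*w^2/4 - 7*sqrt(2)*w/4 - 3*w/4 - 21*sqrt(2)/8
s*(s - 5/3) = s^2 - 5*s/3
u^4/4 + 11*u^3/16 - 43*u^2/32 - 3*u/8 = u*(u/4 + 1)*(u - 3/2)*(u + 1/4)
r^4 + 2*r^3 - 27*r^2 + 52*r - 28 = (r - 2)^2*(r - 1)*(r + 7)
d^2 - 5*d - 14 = (d - 7)*(d + 2)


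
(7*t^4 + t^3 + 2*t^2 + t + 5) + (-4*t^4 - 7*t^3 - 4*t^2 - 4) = 3*t^4 - 6*t^3 - 2*t^2 + t + 1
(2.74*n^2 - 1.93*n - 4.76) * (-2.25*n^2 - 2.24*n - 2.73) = -6.165*n^4 - 1.7951*n^3 + 7.553*n^2 + 15.9313*n + 12.9948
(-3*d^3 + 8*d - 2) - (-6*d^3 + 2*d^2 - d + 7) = 3*d^3 - 2*d^2 + 9*d - 9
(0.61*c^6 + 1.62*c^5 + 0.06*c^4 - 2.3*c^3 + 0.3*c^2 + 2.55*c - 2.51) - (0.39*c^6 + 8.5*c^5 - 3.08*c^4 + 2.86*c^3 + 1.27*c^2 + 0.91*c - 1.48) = 0.22*c^6 - 6.88*c^5 + 3.14*c^4 - 5.16*c^3 - 0.97*c^2 + 1.64*c - 1.03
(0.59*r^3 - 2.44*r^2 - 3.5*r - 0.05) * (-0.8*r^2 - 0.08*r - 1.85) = -0.472*r^5 + 1.9048*r^4 + 1.9037*r^3 + 4.834*r^2 + 6.479*r + 0.0925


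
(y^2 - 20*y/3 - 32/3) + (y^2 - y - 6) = 2*y^2 - 23*y/3 - 50/3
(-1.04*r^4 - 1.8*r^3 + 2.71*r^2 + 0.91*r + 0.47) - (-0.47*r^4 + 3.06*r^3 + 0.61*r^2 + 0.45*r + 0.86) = -0.57*r^4 - 4.86*r^3 + 2.1*r^2 + 0.46*r - 0.39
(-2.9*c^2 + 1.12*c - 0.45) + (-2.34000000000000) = -2.9*c^2 + 1.12*c - 2.79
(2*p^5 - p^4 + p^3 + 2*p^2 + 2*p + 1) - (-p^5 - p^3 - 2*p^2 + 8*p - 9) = 3*p^5 - p^4 + 2*p^3 + 4*p^2 - 6*p + 10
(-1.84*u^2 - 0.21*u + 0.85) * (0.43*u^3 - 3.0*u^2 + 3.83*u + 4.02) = -0.7912*u^5 + 5.4297*u^4 - 6.0517*u^3 - 10.7511*u^2 + 2.4113*u + 3.417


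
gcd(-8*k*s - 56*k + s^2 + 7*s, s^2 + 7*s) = s + 7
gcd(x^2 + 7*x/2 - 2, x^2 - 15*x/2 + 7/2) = x - 1/2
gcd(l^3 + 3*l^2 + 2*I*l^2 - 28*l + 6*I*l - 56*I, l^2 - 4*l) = l - 4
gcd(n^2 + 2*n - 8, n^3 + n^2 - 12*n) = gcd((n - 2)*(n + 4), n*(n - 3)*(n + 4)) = n + 4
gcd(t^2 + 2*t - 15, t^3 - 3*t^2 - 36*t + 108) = t - 3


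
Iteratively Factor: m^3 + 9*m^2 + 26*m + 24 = (m + 4)*(m^2 + 5*m + 6) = (m + 2)*(m + 4)*(m + 3)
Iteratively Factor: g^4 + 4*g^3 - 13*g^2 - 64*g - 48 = (g + 3)*(g^3 + g^2 - 16*g - 16) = (g + 1)*(g + 3)*(g^2 - 16) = (g + 1)*(g + 3)*(g + 4)*(g - 4)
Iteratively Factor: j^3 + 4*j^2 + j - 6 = (j + 3)*(j^2 + j - 2) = (j - 1)*(j + 3)*(j + 2)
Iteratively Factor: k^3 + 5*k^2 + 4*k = (k + 1)*(k^2 + 4*k) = (k + 1)*(k + 4)*(k)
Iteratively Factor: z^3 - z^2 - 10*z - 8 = (z + 1)*(z^2 - 2*z - 8) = (z + 1)*(z + 2)*(z - 4)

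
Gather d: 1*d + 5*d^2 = 5*d^2 + d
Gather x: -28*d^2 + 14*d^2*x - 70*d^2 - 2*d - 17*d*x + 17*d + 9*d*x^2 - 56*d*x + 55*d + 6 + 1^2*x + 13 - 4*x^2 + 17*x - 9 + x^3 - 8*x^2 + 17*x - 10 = -98*d^2 + 70*d + x^3 + x^2*(9*d - 12) + x*(14*d^2 - 73*d + 35)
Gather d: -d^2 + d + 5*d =-d^2 + 6*d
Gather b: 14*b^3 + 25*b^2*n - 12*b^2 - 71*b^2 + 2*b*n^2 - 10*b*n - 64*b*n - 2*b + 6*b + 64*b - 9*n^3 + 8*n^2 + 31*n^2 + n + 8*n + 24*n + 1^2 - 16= 14*b^3 + b^2*(25*n - 83) + b*(2*n^2 - 74*n + 68) - 9*n^3 + 39*n^2 + 33*n - 15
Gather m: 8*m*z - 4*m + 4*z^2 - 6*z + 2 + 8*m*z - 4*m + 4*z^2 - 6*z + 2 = m*(16*z - 8) + 8*z^2 - 12*z + 4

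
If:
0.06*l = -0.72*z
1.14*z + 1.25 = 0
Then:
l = 13.16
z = -1.10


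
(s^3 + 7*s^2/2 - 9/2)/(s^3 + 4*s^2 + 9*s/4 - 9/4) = 2*(s - 1)/(2*s - 1)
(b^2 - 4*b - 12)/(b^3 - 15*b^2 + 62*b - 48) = (b + 2)/(b^2 - 9*b + 8)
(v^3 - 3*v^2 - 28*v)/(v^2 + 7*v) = (v^2 - 3*v - 28)/(v + 7)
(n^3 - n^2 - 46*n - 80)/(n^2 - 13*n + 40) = (n^2 + 7*n + 10)/(n - 5)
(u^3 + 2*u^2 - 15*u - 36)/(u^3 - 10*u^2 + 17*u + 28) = (u^2 + 6*u + 9)/(u^2 - 6*u - 7)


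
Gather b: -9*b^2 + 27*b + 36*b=-9*b^2 + 63*b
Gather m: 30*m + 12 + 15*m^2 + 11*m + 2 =15*m^2 + 41*m + 14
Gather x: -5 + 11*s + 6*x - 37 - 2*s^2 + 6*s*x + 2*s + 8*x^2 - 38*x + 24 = -2*s^2 + 13*s + 8*x^2 + x*(6*s - 32) - 18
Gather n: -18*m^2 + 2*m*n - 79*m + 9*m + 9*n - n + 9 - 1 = -18*m^2 - 70*m + n*(2*m + 8) + 8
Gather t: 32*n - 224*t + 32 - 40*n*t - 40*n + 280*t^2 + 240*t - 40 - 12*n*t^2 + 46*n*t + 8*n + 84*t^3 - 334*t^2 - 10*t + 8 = 84*t^3 + t^2*(-12*n - 54) + t*(6*n + 6)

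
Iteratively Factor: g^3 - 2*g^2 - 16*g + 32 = (g - 2)*(g^2 - 16) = (g - 2)*(g + 4)*(g - 4)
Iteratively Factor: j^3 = (j)*(j^2) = j^2*(j)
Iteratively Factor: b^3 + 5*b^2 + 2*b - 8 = (b + 4)*(b^2 + b - 2) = (b + 2)*(b + 4)*(b - 1)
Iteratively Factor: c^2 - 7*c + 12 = (c - 3)*(c - 4)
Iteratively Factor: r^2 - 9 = (r + 3)*(r - 3)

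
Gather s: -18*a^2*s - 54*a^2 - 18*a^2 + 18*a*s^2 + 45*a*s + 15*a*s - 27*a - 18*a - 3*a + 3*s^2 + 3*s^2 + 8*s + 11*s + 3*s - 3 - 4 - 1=-72*a^2 - 48*a + s^2*(18*a + 6) + s*(-18*a^2 + 60*a + 22) - 8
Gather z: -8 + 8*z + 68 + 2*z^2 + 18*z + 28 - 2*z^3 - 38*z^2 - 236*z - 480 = -2*z^3 - 36*z^2 - 210*z - 392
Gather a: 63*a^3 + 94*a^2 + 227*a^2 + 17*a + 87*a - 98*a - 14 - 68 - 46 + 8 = 63*a^3 + 321*a^2 + 6*a - 120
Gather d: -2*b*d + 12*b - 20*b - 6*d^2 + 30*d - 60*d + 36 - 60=-8*b - 6*d^2 + d*(-2*b - 30) - 24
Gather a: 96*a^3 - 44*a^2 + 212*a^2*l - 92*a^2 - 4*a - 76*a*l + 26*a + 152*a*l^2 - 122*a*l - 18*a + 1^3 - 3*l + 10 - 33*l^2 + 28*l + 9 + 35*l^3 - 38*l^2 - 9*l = 96*a^3 + a^2*(212*l - 136) + a*(152*l^2 - 198*l + 4) + 35*l^3 - 71*l^2 + 16*l + 20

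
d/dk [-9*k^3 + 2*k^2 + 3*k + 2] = -27*k^2 + 4*k + 3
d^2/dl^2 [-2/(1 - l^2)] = 4*(3*l^2 + 1)/(l^2 - 1)^3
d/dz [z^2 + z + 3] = 2*z + 1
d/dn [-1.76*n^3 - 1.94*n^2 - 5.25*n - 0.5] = -5.28*n^2 - 3.88*n - 5.25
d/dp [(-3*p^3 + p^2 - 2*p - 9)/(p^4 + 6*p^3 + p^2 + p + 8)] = (3*p^6 - 2*p^5 - 3*p^4 + 54*p^3 + 93*p^2 + 34*p - 7)/(p^8 + 12*p^7 + 38*p^6 + 14*p^5 + 29*p^4 + 98*p^3 + 17*p^2 + 16*p + 64)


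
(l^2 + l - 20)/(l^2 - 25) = (l - 4)/(l - 5)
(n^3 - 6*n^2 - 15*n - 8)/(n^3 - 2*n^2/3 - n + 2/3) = 3*(n^2 - 7*n - 8)/(3*n^2 - 5*n + 2)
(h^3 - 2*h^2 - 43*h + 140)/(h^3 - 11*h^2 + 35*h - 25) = (h^2 + 3*h - 28)/(h^2 - 6*h + 5)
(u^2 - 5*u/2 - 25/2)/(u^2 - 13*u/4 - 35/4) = 2*(2*u + 5)/(4*u + 7)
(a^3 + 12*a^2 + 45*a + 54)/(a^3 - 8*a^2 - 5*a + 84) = (a^2 + 9*a + 18)/(a^2 - 11*a + 28)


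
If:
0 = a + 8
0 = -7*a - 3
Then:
No Solution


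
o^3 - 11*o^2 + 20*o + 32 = (o - 8)*(o - 4)*(o + 1)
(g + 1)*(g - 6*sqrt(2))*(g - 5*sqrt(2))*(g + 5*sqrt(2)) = g^4 - 6*sqrt(2)*g^3 + g^3 - 50*g^2 - 6*sqrt(2)*g^2 - 50*g + 300*sqrt(2)*g + 300*sqrt(2)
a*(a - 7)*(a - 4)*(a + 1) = a^4 - 10*a^3 + 17*a^2 + 28*a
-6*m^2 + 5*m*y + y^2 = (-m + y)*(6*m + y)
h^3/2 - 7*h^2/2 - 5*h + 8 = (h/2 + 1)*(h - 8)*(h - 1)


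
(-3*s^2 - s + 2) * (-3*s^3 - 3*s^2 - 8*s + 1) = 9*s^5 + 12*s^4 + 21*s^3 - s^2 - 17*s + 2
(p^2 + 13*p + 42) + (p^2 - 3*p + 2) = 2*p^2 + 10*p + 44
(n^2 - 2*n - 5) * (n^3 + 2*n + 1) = n^5 - 2*n^4 - 3*n^3 - 3*n^2 - 12*n - 5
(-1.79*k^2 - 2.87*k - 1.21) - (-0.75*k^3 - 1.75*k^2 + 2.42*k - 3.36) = 0.75*k^3 - 0.04*k^2 - 5.29*k + 2.15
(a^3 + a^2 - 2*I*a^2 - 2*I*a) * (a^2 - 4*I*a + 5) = a^5 + a^4 - 6*I*a^4 - 3*a^3 - 6*I*a^3 - 3*a^2 - 10*I*a^2 - 10*I*a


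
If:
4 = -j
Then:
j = -4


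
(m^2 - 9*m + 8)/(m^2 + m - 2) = (m - 8)/(m + 2)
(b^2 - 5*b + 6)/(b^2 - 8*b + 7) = (b^2 - 5*b + 6)/(b^2 - 8*b + 7)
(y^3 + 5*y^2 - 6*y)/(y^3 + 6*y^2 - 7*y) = (y + 6)/(y + 7)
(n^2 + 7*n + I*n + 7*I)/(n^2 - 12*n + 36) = (n^2 + n*(7 + I) + 7*I)/(n^2 - 12*n + 36)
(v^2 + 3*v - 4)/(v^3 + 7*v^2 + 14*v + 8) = (v - 1)/(v^2 + 3*v + 2)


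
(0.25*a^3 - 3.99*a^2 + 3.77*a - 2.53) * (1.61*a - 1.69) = 0.4025*a^4 - 6.8464*a^3 + 12.8128*a^2 - 10.4446*a + 4.2757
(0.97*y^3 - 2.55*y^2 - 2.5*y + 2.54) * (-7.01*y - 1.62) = -6.7997*y^4 + 16.3041*y^3 + 21.656*y^2 - 13.7554*y - 4.1148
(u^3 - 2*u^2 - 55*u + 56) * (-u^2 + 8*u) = -u^5 + 10*u^4 + 39*u^3 - 496*u^2 + 448*u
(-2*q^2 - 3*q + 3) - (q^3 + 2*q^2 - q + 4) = -q^3 - 4*q^2 - 2*q - 1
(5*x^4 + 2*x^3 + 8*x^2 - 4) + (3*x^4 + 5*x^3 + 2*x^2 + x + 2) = 8*x^4 + 7*x^3 + 10*x^2 + x - 2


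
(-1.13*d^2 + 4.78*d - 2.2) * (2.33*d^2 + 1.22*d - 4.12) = -2.6329*d^4 + 9.7588*d^3 + 5.3612*d^2 - 22.3776*d + 9.064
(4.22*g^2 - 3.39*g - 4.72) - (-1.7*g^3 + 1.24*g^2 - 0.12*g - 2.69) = 1.7*g^3 + 2.98*g^2 - 3.27*g - 2.03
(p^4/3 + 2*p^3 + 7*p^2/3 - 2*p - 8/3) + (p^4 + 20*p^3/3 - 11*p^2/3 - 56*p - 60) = 4*p^4/3 + 26*p^3/3 - 4*p^2/3 - 58*p - 188/3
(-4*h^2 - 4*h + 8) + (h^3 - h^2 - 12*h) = h^3 - 5*h^2 - 16*h + 8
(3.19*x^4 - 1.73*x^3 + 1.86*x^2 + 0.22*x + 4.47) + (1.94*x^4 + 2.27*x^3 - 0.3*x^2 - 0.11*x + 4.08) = 5.13*x^4 + 0.54*x^3 + 1.56*x^2 + 0.11*x + 8.55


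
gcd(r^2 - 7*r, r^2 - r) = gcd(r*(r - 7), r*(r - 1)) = r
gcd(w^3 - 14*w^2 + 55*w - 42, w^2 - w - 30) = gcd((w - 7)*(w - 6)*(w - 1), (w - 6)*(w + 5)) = w - 6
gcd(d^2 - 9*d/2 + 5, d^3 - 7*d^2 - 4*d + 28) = d - 2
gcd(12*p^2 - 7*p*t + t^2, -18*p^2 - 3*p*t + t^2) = 1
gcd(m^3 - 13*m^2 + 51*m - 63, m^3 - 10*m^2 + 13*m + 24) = m - 3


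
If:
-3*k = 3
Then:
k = -1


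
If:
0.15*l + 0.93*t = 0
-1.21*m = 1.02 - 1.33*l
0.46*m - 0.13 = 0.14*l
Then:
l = 1.42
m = 0.71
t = -0.23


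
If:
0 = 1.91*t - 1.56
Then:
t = 0.82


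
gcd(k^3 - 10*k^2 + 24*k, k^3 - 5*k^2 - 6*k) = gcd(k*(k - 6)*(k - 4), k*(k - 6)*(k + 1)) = k^2 - 6*k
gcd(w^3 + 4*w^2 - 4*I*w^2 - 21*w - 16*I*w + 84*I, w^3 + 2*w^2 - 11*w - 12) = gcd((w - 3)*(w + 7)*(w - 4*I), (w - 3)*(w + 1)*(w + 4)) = w - 3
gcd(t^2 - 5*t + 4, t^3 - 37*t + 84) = t - 4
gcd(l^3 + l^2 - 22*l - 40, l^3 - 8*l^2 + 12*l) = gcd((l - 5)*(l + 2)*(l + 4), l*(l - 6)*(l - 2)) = 1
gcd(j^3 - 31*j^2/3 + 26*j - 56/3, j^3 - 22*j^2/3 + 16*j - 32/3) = j^2 - 10*j/3 + 8/3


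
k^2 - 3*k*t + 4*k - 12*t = (k + 4)*(k - 3*t)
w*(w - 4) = w^2 - 4*w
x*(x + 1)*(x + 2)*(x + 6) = x^4 + 9*x^3 + 20*x^2 + 12*x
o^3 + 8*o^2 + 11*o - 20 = (o - 1)*(o + 4)*(o + 5)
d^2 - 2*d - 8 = (d - 4)*(d + 2)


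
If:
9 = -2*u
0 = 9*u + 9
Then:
No Solution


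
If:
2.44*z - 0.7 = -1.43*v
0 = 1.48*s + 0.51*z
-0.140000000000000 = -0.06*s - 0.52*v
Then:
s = -0.04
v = 0.27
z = 0.13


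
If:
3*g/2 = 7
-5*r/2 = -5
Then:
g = 14/3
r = 2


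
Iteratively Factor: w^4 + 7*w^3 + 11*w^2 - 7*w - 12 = (w + 3)*(w^3 + 4*w^2 - w - 4) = (w + 3)*(w + 4)*(w^2 - 1) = (w + 1)*(w + 3)*(w + 4)*(w - 1)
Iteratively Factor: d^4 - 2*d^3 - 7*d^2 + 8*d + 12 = (d - 3)*(d^3 + d^2 - 4*d - 4) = (d - 3)*(d - 2)*(d^2 + 3*d + 2) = (d - 3)*(d - 2)*(d + 2)*(d + 1)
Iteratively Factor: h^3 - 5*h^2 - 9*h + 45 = (h + 3)*(h^2 - 8*h + 15) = (h - 5)*(h + 3)*(h - 3)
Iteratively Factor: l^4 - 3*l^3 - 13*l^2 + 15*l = (l)*(l^3 - 3*l^2 - 13*l + 15) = l*(l + 3)*(l^2 - 6*l + 5) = l*(l - 1)*(l + 3)*(l - 5)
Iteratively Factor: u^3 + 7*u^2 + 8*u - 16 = (u - 1)*(u^2 + 8*u + 16) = (u - 1)*(u + 4)*(u + 4)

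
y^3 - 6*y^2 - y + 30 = (y - 5)*(y - 3)*(y + 2)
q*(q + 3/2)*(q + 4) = q^3 + 11*q^2/2 + 6*q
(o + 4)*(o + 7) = o^2 + 11*o + 28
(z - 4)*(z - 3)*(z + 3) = z^3 - 4*z^2 - 9*z + 36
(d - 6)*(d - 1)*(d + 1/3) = d^3 - 20*d^2/3 + 11*d/3 + 2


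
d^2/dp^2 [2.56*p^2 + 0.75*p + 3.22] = 5.12000000000000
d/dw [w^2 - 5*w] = 2*w - 5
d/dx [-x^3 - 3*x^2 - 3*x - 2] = -3*x^2 - 6*x - 3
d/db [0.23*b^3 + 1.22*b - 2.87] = 0.69*b^2 + 1.22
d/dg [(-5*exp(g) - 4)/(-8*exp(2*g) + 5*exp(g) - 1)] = (-40*exp(2*g) - 64*exp(g) + 25)*exp(g)/(64*exp(4*g) - 80*exp(3*g) + 41*exp(2*g) - 10*exp(g) + 1)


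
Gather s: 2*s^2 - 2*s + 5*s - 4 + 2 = 2*s^2 + 3*s - 2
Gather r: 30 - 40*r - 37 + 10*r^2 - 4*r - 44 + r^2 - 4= 11*r^2 - 44*r - 55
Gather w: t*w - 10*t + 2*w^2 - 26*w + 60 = -10*t + 2*w^2 + w*(t - 26) + 60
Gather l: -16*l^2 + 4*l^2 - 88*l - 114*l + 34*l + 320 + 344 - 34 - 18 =-12*l^2 - 168*l + 612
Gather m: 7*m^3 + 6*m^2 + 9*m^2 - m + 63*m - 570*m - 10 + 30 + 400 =7*m^3 + 15*m^2 - 508*m + 420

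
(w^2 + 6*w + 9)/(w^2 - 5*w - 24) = (w + 3)/(w - 8)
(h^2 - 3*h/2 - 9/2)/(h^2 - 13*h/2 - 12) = (h - 3)/(h - 8)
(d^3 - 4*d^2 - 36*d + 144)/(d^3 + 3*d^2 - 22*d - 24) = (d - 6)/(d + 1)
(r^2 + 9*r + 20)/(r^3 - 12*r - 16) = (r^2 + 9*r + 20)/(r^3 - 12*r - 16)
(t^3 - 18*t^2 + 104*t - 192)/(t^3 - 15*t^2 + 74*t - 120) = (t - 8)/(t - 5)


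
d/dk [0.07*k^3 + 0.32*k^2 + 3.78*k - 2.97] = 0.21*k^2 + 0.64*k + 3.78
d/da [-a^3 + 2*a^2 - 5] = a*(4 - 3*a)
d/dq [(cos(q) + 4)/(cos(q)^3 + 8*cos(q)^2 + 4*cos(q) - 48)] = 2*(cos(q) + 2)*sin(q)/((cos(q) - 2)^2*(cos(q) + 6)^2)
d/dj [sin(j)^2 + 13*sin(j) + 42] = (2*sin(j) + 13)*cos(j)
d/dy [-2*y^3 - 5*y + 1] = -6*y^2 - 5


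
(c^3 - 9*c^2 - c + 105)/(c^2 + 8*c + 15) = (c^2 - 12*c + 35)/(c + 5)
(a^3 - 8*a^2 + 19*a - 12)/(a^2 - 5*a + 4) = a - 3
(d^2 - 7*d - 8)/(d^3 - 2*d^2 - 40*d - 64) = (d + 1)/(d^2 + 6*d + 8)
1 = 1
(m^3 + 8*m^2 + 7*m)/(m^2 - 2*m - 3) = m*(m + 7)/(m - 3)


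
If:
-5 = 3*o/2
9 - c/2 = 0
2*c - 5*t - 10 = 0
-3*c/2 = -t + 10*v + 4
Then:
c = 18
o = -10/3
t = 26/5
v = -129/50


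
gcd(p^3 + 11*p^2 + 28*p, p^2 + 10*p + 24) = p + 4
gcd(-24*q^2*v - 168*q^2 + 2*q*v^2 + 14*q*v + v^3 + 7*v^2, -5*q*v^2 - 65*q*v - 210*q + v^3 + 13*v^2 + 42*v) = v + 7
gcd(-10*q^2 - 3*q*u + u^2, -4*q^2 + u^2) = 2*q + u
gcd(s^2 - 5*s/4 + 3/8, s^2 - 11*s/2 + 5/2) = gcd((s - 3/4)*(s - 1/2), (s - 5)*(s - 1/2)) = s - 1/2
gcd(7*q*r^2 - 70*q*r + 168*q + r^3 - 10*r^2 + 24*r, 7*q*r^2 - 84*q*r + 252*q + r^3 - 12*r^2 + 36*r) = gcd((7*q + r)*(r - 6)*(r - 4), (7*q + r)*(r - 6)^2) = 7*q*r - 42*q + r^2 - 6*r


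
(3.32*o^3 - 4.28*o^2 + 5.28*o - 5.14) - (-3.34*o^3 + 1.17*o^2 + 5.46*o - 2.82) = 6.66*o^3 - 5.45*o^2 - 0.18*o - 2.32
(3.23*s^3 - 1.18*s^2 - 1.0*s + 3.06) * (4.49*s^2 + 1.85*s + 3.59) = 14.5027*s^5 + 0.677300000000001*s^4 + 4.9227*s^3 + 7.6532*s^2 + 2.071*s + 10.9854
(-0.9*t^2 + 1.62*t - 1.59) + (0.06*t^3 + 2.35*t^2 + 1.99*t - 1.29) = 0.06*t^3 + 1.45*t^2 + 3.61*t - 2.88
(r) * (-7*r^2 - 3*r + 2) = -7*r^3 - 3*r^2 + 2*r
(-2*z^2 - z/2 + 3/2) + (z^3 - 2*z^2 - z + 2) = z^3 - 4*z^2 - 3*z/2 + 7/2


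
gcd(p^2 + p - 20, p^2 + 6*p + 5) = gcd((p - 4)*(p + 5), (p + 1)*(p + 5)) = p + 5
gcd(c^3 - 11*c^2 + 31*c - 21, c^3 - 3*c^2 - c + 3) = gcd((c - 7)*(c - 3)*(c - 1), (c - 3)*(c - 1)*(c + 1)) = c^2 - 4*c + 3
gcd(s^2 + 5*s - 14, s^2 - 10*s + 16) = s - 2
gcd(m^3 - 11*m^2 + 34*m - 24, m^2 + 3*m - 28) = m - 4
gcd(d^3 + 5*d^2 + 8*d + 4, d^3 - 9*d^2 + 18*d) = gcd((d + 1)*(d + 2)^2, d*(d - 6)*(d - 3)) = 1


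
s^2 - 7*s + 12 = (s - 4)*(s - 3)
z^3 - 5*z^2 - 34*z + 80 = (z - 8)*(z - 2)*(z + 5)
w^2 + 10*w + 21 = (w + 3)*(w + 7)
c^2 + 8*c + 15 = (c + 3)*(c + 5)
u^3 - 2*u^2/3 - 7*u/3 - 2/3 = (u - 2)*(u + 1/3)*(u + 1)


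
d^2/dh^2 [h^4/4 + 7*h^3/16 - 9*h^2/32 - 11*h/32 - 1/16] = 3*h^2 + 21*h/8 - 9/16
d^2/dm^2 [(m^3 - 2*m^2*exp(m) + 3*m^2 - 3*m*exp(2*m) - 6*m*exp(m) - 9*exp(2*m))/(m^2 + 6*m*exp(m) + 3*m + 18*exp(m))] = (-8*m^3 + 36*m^2*exp(m) - 54*m*exp(2*m) - 180*m*exp(m) - 108*exp(3*m) + 90*exp(m))*exp(m)/(m^3 + 18*m^2*exp(m) + 108*m*exp(2*m) + 216*exp(3*m))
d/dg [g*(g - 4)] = 2*g - 4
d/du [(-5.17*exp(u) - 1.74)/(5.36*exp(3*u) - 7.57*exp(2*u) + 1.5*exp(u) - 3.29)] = (55.4224*exp(3*u) - 11.1577*exp(2*u) - 26.3436*exp(u) + 19.6193)*exp(u)/(28.7296*exp(6*u) - 81.1504*exp(5*u) + 73.3849*exp(4*u) - 57.9788*exp(3*u) + 52.0606*exp(2*u) - 9.87*exp(u) + 10.8241)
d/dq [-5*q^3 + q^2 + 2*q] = -15*q^2 + 2*q + 2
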